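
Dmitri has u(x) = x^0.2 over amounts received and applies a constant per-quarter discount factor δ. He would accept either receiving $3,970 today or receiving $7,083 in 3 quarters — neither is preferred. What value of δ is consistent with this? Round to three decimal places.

Indifference means u(3970) = δ^3 · u(7083), so δ^3 = u(3970)/u(7083).
With u(x) = x^0.2: δ^3 = 3970^0.2/7083^0.2 = (3970/7083)^0.2 = 0.89067.
Hence δ = (0.89067)^(1/3) = 0.96214.

δ ≈ 0.962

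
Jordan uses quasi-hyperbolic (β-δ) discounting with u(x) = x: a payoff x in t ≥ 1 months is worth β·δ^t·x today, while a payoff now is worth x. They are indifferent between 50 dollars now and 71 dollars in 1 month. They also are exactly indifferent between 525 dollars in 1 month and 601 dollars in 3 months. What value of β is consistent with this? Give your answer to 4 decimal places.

The second indifference involves only future payoffs, so β cancels: β·δ^1·525 = β·δ^3·601, giving δ^2 = 525/601 = 0.87354, so δ = 0.93464.
Substituting δ into 50 = β·δ·71: β = 50/(66.359) ≈ 0.7535.

β ≈ 0.7535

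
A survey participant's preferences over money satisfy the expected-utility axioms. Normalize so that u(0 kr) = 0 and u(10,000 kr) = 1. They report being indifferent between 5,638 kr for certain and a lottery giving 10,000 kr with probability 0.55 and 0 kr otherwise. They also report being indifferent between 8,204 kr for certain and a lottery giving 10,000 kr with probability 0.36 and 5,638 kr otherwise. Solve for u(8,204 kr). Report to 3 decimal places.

First, u(5,638 kr) = 0.55·u(10,000 kr) + 0.45·u(0 kr) = 0.55.
The second indifference gives u(8,204 kr) = 0.36·u(10,000 kr) + 0.64·u(5,638 kr) = 0.36·1.00 + 0.64·0.55 = 0.7120.

0.712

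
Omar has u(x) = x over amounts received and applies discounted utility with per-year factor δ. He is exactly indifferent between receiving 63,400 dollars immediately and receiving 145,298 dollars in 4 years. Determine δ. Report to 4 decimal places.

δ ≈ 0.8128

The payoff in 4 years is discounted by δ^4, so u(63400) = δ^4·u(145298) and δ^4 = u(63400)/u(145298).
With u(x) = x: δ^4 = 63400/145298 = 0.43634.
Taking the 4th root: δ = 0.43634^(1/4) ≈ 0.8128.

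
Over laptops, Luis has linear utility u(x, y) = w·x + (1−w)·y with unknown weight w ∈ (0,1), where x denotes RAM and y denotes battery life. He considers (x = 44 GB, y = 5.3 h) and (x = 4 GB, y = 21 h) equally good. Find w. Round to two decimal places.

w = 0.28

u(44,5.3) = u(4,21) means w·44 + (1−w)·5.3 = w·4 + (1−w)·21.
Collecting terms: w·40 = (1−w)·15.7.
Hence w = 15.7/(40+15.7) = 15.7/55.7 = 0.28.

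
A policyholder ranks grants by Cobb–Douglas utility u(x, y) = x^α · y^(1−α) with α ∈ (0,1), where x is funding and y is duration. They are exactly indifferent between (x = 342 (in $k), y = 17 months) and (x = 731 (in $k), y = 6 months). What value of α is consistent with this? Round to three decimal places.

The Cobb–Douglas utilities coincide, so 342^α·17^(1−α) = 731^α·6^(1−α).
Taking logs: α·ln 342 + (1−α)·ln 17 = α·ln 731 + (1−α)·ln 6, i.e. α·-0.759603 = (1−α)·-1.041454.
With A = -0.759603 and B = -1.041454: α·A = (1−α)·B, so α = B/(A+B) = -1.041454/-1.801057 ≈ 0.578.

α ≈ 0.578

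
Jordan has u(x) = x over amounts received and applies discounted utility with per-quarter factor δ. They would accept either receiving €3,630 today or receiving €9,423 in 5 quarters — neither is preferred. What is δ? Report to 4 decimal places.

The payoff in 5 quarters is discounted by δ^5, so u(3630) = δ^5·u(9423) and δ^5 = u(3630)/u(9423).
With u(x) = x: δ^5 = 3630/9423 = 0.38523.
Taking the 5th root: δ = 0.38523^(1/5) ≈ 0.8263.

δ ≈ 0.8263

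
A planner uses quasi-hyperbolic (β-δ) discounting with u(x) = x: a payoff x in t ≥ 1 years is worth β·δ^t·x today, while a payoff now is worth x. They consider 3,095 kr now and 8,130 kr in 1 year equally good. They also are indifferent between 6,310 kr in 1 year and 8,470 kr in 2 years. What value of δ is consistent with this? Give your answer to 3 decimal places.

δ ≈ 0.745

From the later pair, β·δ^1·6310 = β·δ^2·8470; dividing through, δ = 6310/8470 = 0.74498.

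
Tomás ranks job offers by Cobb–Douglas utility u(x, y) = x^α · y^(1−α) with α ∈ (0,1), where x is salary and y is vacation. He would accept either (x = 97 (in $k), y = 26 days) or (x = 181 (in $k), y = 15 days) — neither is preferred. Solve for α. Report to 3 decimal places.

Set the two utilities equal: 97^α·26^(1−α) = 181^α·15^(1−α).
Rearrange to (97/181)^α = (15/26)^(1−α) and take logs: α·-0.623786 = (1−α)·-0.550046.
Thus α·(-1.173832) = -0.550046, so α = -0.550046/-1.173832 ≈ 0.469.

α ≈ 0.469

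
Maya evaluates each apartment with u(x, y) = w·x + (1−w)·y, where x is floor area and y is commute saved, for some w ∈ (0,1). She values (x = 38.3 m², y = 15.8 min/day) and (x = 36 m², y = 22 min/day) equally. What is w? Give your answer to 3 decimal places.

w = 0.729

Indifference: w·38.3 + (1−w)·15.8 = w·36 + (1−w)·22.
Rearranging, 2.3·w − 6.2·(1−w) = 0.
So w/(1−w) = 6.2/2.3 = 2.6957, giving w = 6.2/(2.3+6.2) = 0.729.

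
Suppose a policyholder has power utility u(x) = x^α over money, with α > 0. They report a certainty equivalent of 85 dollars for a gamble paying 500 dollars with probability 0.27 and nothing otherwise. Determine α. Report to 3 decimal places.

α ≈ 0.739

EU(lottery) = 0.27·500^α + 0.73·0 = 0.27·500^α.
Equating: 85^α = 0.27·500^α, i.e. 0.1700^α = 0.27.
α = ln(0.27) / ln(85/500) = -1.309333/-1.771957 ≈ 0.739.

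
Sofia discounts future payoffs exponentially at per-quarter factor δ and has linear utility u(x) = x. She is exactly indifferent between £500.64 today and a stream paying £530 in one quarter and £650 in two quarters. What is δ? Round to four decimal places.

Present value of the stream is 530·δ + 650·δ². Indifference gives 530δ + 650δ² = 500.64.
Rearranged: 650δ² + 530δ − 500.64 = 0.
δ = (−530 + √(530² + 4·650·500.64)) / (2·650) = (−530 + √1582564.00) / 1300 ≈ 0.5600.

δ ≈ 0.5600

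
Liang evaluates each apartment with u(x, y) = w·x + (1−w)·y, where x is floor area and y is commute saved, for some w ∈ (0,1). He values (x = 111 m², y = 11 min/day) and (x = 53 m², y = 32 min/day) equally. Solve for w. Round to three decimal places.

Equating utilities: w·111 + (1−w)·11 = w·53 + (1−w)·32.
Collecting terms: w·58 = (1−w)·21.
Hence w = 21/(58+21) = 21/79 = 0.266.

w = 0.266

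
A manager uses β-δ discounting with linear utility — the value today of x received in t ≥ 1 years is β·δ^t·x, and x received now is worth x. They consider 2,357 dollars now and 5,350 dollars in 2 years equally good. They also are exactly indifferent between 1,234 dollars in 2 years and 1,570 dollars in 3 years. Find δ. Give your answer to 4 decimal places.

δ ≈ 0.7860

Both payoffs in the second observation are in the future, so β drops out: δ^2·1234 = δ^3·1570 ⇒ δ = 1234/1570 = 0.78599.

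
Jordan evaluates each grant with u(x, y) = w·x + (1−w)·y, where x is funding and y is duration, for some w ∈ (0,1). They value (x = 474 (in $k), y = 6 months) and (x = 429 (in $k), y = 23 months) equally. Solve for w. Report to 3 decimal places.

Indifference: w·474 + (1−w)·6 = w·429 + (1−w)·23.
Rearranging, 45·w − 17·(1−w) = 0.
So w/(1−w) = 17/45 = 0.3778, giving w = 17/(45+17) = 0.274.

w = 0.274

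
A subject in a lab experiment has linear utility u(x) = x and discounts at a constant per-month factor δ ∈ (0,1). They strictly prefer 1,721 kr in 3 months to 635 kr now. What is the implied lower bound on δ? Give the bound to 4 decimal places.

δ > 0.7172

The preference means 635 < δ^3·1721.
Dividing by 1721: δ^3 > 0.36897. Both sides are positive, so the cube root keeps the direction.
δ > 0.36897^(1/3) = 0.7172.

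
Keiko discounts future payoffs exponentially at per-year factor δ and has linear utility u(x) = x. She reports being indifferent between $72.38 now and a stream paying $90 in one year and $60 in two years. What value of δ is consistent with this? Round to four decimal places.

Present value of the stream is 90·δ + 60·δ². Indifference gives 90δ + 60δ² = 72.38.
So 60δ² + 90δ − 72.38 = 0.
By the quadratic formula (taking the positive root), δ = (−90 + √25471.20) / 120 ≈ 0.5800.

δ ≈ 0.5800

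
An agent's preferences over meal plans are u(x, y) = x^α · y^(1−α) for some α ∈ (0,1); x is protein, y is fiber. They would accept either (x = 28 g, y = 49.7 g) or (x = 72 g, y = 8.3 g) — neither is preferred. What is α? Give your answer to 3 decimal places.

Indifference: 28^α · 49.7^(1−α) = 72^α · 8.3^(1−α).
Rearrange to (28/72)^α = (8.3/49.7)^(1−α) and take logs: α·-0.944462 = (1−α)·-1.789749.
So α/(1−α) = (-1.789749)/(-0.944462) = 1.894993, and α = 1.894993/2.894993 ≈ 0.655.

α ≈ 0.655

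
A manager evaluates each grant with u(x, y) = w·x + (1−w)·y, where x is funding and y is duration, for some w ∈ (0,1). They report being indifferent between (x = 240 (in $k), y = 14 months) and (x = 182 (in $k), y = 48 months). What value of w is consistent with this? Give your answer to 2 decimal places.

Indifference: w·240 + (1−w)·14 = w·182 + (1−w)·48.
Collecting terms: w·58 = (1−w)·34.
The marginal rate of substitution is 34/58, so w = 34/(58+34) = 0.37.

w = 0.37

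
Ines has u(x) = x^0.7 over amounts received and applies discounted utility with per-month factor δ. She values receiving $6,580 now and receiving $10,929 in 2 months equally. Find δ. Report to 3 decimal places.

δ ≈ 0.837

The payoff in 2 months is discounted by δ^2, so u(6580) = δ^2·u(10929) and δ^2 = u(6580)/u(10929).
Since u(x) = x^0.7, δ^2 = (6580/10929)^0.7 = 0.60207^0.7 = 0.70105.
Taking the square root: δ = 0.70105^(1/2) ≈ 0.837.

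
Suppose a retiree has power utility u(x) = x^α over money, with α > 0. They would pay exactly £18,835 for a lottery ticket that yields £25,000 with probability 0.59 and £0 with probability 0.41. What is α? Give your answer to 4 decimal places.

α ≈ 1.8634

EU(lottery) = 0.59·25000^α + 0.41·0 = 0.59·25000^α.
Equating: 18835^α = 0.59·25000^α, i.e. 0.7534^α = 0.59.
Take logs: α = ln 0.59 / ln(18835/25000) ≈ 1.863380.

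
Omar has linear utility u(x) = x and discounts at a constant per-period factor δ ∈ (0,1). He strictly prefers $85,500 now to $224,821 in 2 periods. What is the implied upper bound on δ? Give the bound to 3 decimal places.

The preference means 85500 > δ^2·224821.
Hence δ^2 < 85500/224821 = 0.38030, and x ↦ x^(1/2) is increasing on (0,∞).
δ < 0.38030^(1/2) = 0.617.

δ < 0.617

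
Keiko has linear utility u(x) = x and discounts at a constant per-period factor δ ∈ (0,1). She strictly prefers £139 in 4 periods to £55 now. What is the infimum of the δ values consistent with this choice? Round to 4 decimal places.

Under u(x) = x this choice says 55 < δ^4·139.
Dividing by 139: δ^4 > 0.39568. Both sides are positive, so the 4th root keeps the direction.
δ > (55/139)^(1/4) ≈ 0.7931.

δ > 0.7931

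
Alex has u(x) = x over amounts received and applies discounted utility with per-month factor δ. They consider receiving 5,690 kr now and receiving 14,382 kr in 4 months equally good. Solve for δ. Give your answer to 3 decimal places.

δ ≈ 0.793

Equating discounted utilities: u(5690) = δ^4·u(14382) ⇒ δ^4 = u(5690)/u(14382).
With u(x) = x: δ^4 = 5690/14382 = 0.39563.
Taking the 4th root: δ = 0.39563^(1/4) ≈ 0.793.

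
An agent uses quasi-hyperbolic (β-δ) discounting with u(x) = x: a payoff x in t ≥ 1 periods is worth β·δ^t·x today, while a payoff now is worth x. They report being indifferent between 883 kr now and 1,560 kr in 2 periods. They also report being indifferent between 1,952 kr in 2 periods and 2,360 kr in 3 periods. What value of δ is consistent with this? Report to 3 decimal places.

From the later pair, β·δ^2·1952 = β·δ^3·2360; dividing through, δ = 1952/2360 = 0.82712.

δ ≈ 0.827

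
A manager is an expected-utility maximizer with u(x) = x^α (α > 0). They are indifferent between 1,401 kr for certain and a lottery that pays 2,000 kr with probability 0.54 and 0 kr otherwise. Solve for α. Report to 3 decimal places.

The lottery's expected utility is 0.54·u(2000) + 0.46·u(0) = 0.54·2000^α (since u(0) = 0 for α > 0).
Indifference: 1401^α = 0.54·2000^α, so (1401/2000)^α = 0.54.
α = ln(0.54) / ln(1401/2000) = -0.616186/-0.355961 ≈ 1.731.

α ≈ 1.731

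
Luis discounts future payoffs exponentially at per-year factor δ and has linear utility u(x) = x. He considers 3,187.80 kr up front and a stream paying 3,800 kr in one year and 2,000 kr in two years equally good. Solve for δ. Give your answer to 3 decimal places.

Equating present values: 3187.80 = 3800δ + 2000δ².
So 2000δ² + 3800δ − 3187.80 = 0.
By the quadratic formula (taking the positive root), δ = (−3800 + √39942400.00) / 4000 ≈ 0.630.

δ ≈ 0.630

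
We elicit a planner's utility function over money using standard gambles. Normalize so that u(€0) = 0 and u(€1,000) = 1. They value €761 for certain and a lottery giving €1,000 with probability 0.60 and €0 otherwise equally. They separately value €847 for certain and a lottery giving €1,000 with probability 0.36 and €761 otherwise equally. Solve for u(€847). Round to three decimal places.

The first gamble pins u(€761): it must equal 0.60·1 + 0.40·0 = 0.60.
Chaining: u(€847) = 0.36·1.00 + 0.64·0.60 = 0.7440.

0.744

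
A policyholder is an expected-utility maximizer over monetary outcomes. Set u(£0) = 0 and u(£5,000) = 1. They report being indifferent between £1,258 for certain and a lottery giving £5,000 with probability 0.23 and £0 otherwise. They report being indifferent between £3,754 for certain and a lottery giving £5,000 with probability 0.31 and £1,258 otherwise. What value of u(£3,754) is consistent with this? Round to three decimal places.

0.469

The first gamble pins u(£1,258): it must equal 0.23·1 + 0.77·0 = 0.23.
Then u(£3,754) = 0.31·u(£5,000) + 0.69·u(£1,258) = 0.31·1.00 + 0.69·0.23 = 0.4687.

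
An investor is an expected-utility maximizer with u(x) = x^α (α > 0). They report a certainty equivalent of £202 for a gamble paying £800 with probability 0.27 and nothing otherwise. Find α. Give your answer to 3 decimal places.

α ≈ 0.951

The lottery's expected utility is 0.27·u(800) + 0.73·u(0) = 0.27·800^α (since u(0) = 0 for α > 0).
Setting u(202) equal to that: 202^α = 0.27·800^α ⇒ (202/800)^α = 0.27.
α = ln(0.27) / ln(202/800) = -1.309333/-1.376344 ≈ 0.951.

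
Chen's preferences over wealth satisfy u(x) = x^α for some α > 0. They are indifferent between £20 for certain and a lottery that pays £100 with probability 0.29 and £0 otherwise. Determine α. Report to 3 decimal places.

Since u(0) = 0, the lottery's EU is 0.29·100^α.
Equating: 20^α = 0.29·100^α, i.e. 0.2000^α = 0.29.
Taking logs: α·ln(20/100) = ln(0.29), so α = -1.237874 / -1.609438 ≈ 0.769.

α ≈ 0.769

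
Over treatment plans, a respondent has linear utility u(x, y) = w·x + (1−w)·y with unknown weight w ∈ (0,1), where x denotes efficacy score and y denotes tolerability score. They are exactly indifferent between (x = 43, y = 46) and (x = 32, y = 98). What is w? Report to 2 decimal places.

Equating utilities: w·43 + (1−w)·46 = w·32 + (1−w)·98.
w·(43−32) = (1−w)·(98−46), i.e. w·11 = (1−w)·52.
So w/(1−w) = 52/11 = 4.7273, giving w = 52/(11+52) = 0.83.

w = 0.83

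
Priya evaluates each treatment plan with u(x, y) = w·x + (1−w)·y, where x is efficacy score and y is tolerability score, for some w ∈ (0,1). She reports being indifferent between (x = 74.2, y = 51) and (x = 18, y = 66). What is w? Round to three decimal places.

Equating utilities: w·74.2 + (1−w)·51 = w·18 + (1−w)·66.
w·(74.2−18) = (1−w)·(66−51), i.e. w·56.2 = (1−w)·15.
The marginal rate of substitution is 15/56.2, so w = 15/(56.2+15) = 0.211.

w = 0.211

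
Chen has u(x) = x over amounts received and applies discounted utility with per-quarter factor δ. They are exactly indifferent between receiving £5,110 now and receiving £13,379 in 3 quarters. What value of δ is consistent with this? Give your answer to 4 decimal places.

δ ≈ 0.7255

The payoff in 3 quarters is discounted by δ^3, so u(5110) = δ^3·u(13379) and δ^3 = u(5110)/u(13379).
With u(x) = x: δ^3 = 5110/13379 = 0.38194.
Hence δ = (0.38194)^(1/3) = 0.725547.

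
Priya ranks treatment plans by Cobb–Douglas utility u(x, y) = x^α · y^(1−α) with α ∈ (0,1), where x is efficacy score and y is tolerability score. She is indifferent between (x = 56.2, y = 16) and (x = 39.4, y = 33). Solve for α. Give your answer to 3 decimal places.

The Cobb–Douglas utilities coincide, so 56.2^α·16^(1−α) = 39.4^α·33^(1−α).
Rearrange to (56.2/39.4)^α = (33/16)^(1−α) and take logs: α·0.355151 = (1−α)·0.723919.
So α/(1−α) = (0.723919)/(0.355151) = 2.038341, and α = 2.038341/3.038341 ≈ 0.671.

α ≈ 0.671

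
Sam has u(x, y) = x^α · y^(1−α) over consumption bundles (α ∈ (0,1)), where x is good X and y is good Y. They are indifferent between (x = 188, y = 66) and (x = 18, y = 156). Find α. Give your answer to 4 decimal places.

α ≈ 0.2683

The Cobb–Douglas utilities coincide, so 188^α·66^(1−α) = 18^α·156^(1−α).
Rearrange to (188/18)^α = (156/66)^(1−α) and take logs: α·2.3460702 = (1−α)·0.8602013.
Thus α·(3.2062715) = 0.8602013, so α = 0.8602013/3.2062715 ≈ 0.2683.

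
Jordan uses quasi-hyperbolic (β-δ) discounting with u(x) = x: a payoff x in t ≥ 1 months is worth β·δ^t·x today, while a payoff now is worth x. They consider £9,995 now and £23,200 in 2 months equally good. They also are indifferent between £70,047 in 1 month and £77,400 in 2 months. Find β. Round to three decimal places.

β ≈ 0.526

Both payoffs in the second observation are in the future, so β drops out: δ^1·70047 = δ^2·77400 ⇒ δ = 70047/77400 = 0.90500.
Substituting δ into 9995 = β·δ^2·23200: β = 9995/(19001.380) ≈ 0.526.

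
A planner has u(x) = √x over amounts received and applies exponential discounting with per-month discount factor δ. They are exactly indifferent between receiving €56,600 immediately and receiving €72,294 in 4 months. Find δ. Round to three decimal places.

The payoff in 4 months is discounted by δ^4, so u(56600) = δ^4·u(72294) and δ^4 = u(56600)/u(72294).
Since u(x) = √x, δ^4 = √(56600/72294) = 0.88482.
Hence δ = (0.88482)^(1/4) = 0.96987.

δ ≈ 0.970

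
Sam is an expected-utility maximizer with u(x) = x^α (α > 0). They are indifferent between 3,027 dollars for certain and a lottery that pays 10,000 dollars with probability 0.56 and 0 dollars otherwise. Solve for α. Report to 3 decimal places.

EU(lottery) = 0.56·10000^α + 0.44·0 = 0.56·10000^α.
Equating: 3027^α = 0.56·10000^α, i.e. 0.3027^α = 0.56.
Take logs: α = ln 0.56 / ln(3027/10000) ≈ 0.48520.

α ≈ 0.485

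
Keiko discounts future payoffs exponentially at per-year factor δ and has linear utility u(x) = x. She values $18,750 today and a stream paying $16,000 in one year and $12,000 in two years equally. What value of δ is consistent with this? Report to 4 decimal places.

δ ≈ 0.7500

The stream is worth 16000δ + 12000δ² today, so 16000δ + 12000δ² = 18750.
So 12000δ² + 16000δ − 18750 = 0.
The positive root is δ = [−16000 + √(16000² + 4·12000·18750)] / (2·12000) = (−16000 + 34000.000)/24000 ≈ 0.7500.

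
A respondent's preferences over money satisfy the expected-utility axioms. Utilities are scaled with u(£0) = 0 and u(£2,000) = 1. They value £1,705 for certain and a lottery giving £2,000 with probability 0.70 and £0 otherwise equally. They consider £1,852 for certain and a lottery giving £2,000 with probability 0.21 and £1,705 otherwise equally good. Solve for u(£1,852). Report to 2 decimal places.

First, u(£1,705) = 0.70·u(£2,000) + 0.30·u(£0) = 0.70.
Chaining: u(£1,852) = 0.21·1.00 + 0.79·0.70 = 0.7630.

0.76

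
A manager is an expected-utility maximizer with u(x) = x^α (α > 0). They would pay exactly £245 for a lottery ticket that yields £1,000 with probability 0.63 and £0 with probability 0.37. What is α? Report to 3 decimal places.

α ≈ 0.329

The lottery's expected utility is 0.63·u(1000) + 0.37·u(0) = 0.63·1000^α (since u(0) = 0 for α > 0).
Setting u(245) equal to that: 245^α = 0.63·1000^α ⇒ (245/1000)^α = 0.63.
Taking logs: α·ln(245/1000) = ln(0.63), so α = -0.462035 / -1.406497 ≈ 0.329.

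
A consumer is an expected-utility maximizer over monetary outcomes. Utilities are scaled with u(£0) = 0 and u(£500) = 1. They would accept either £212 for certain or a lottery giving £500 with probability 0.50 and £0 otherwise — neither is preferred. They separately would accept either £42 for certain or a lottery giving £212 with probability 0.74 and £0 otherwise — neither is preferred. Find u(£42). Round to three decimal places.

The first gamble pins u(£212): it must equal 0.50·1 + 0.50·0 = 0.50.
The second indifference gives u(£42) = 0.74·u(£212) + 0.26·u(£0) = 0.74·0.50 + 0.26·0.00 = 0.3700.

0.370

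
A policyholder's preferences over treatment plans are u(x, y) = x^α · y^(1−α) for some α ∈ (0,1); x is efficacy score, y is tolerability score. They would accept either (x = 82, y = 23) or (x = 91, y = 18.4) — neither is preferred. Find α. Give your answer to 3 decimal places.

Indifference: 82^α · 23^(1−α) = 91^α · 18.4^(1−α).
(82/91)^α = (18.4/23)^(1−α); take logs: α·ln(82/91) = (1−α)·ln(18.4/23), i.e. α·-0.104140 = (1−α)·-0.223144.
So α/(1−α) = (-0.223144)/(-0.104140) = 2.142731, and α = 2.142731/3.142731 ≈ 0.682.

α ≈ 0.682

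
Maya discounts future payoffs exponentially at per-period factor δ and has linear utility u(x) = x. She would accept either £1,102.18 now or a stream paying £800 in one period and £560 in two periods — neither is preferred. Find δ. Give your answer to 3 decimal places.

The stream is worth 800δ + 560δ² today, so 800δ + 560δ² = 1102.18.
Rearranged: 560δ² + 800δ − 1102.18 = 0.
By the quadratic formula (taking the positive root), δ = (−800 + √3108883.20) / 1120 ≈ 0.860.

δ ≈ 0.860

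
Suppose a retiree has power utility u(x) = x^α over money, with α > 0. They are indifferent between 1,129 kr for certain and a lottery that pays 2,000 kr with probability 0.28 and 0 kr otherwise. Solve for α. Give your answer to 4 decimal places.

Since u(0) = 0, the lottery's EU is 0.28·2000^α.
Setting u(1129) equal to that: 1129^α = 0.28·2000^α ⇒ (1129/2000)^α = 0.28.
Taking logs: α·ln(1129/2000) = ln(0.28), so α = -1.2729657 / -0.5718149 ≈ 2.2262.

α ≈ 2.2262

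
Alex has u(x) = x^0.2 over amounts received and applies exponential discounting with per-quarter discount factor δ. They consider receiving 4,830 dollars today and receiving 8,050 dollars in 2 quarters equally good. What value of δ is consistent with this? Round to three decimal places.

Equating discounted utilities: u(4830) = δ^2·u(8050) ⇒ δ^2 = u(4830)/u(8050).
With u(x) = x^0.2: δ^2 = 4830^0.2/8050^0.2 = (4830/8050)^0.2 = 0.90288.
So δ = 0.90288^(1/2) ≈ 0.950.

δ ≈ 0.950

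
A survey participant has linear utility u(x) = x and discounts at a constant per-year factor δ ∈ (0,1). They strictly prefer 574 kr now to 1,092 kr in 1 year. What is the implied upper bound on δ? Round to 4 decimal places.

The preference means 574 > δ·1092.
So δ < 574/1092 = 0.52564.

δ < 0.5256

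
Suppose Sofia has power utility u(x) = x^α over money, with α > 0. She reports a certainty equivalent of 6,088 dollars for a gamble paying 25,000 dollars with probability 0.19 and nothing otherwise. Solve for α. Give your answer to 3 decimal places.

The lottery's expected utility is 0.19·u(25000) + 0.81·u(0) = 0.19·25000^α (since u(0) = 0 for α > 0).
Equating: 6088^α = 0.19·25000^α, i.e. 0.2435^α = 0.19.
α = ln(0.19) / ln(6088/25000) = -1.660731/-1.412556 ≈ 1.176.

α ≈ 1.176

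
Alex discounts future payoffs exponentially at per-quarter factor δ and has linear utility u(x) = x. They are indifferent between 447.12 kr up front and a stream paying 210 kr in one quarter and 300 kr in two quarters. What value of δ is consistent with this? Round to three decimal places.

δ ≈ 0.920

The stream is worth 210δ + 300δ² today, so 210δ + 300δ² = 447.12.
That is, 300δ² + 210δ − 447.12 = 0, a quadratic in δ.
By the quadratic formula (taking the positive root), δ = (−210 + √580644.00) / 600 ≈ 0.920.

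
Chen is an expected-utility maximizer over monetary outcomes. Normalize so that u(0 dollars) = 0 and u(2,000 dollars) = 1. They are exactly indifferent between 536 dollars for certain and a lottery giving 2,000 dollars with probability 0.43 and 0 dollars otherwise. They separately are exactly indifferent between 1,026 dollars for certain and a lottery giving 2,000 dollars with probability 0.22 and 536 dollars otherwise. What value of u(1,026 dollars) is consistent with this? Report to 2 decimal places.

0.56

First, u(536 dollars) = 0.43·u(2,000 dollars) + 0.57·u(0 dollars) = 0.43.
Chaining: u(1,026 dollars) = 0.22·1.00 + 0.78·0.43 = 0.5554.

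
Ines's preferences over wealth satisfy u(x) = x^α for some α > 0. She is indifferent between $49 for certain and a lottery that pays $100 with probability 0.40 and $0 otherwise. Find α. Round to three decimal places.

α ≈ 1.284

Since u(0) = 0, the lottery's EU is 0.40·100^α.
Equating: 49^α = 0.40·100^α, i.e. 0.4900^α = 0.40.
Taking logs: α·ln(49/100) = ln(0.40), so α = -0.916291 / -0.713350 ≈ 1.284.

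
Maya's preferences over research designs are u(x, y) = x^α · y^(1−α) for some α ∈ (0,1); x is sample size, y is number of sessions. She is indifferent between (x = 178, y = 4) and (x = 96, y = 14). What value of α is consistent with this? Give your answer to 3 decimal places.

α ≈ 0.670

The Cobb–Douglas utilities coincide, so 178^α·4^(1−α) = 96^α·14^(1−α).
Rearrange to (178/96)^α = (14/4)^(1−α) and take logs: α·0.617435 = (1−α)·1.252763.
With A = 0.617435 and B = 1.252763: α·A = (1−α)·B, so α = B/(A+B) = 1.252763/1.870198 ≈ 0.670.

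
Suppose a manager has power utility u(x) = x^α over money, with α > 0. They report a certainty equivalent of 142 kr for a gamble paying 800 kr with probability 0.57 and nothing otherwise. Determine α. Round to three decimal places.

Since u(0) = 0, the lottery's EU is 0.57·800^α.
Setting u(142) equal to that: 142^α = 0.57·800^α ⇒ (142/800)^α = 0.57.
Take logs: α = ln 0.57 / ln(142/800) ≈ 0.32515.

α ≈ 0.325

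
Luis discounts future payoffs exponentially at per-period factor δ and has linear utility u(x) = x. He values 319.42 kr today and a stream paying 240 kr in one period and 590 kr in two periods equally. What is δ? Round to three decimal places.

The stream is worth 240δ + 590δ² today, so 240δ + 590δ² = 319.42.
Rearranged: 590δ² + 240δ − 319.42 = 0.
The positive root is δ = [−240 + √(240² + 4·590·319.42)] / (2·590) = (−240 + 900.795)/1180 ≈ 0.560.

δ ≈ 0.560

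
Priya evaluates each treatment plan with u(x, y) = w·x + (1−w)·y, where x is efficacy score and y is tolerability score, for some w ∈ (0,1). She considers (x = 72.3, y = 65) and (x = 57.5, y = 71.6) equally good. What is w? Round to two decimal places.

u(72.3,65) = u(57.5,71.6) means w·72.3 + (1−w)·65 = w·57.5 + (1−w)·71.6.
w·(72.3−57.5) = (1−w)·(71.6−65), i.e. w·14.8 = (1−w)·6.6.
Hence w = 6.6/(14.8+6.6) = 6.6/21.4 = 0.31.

w = 0.31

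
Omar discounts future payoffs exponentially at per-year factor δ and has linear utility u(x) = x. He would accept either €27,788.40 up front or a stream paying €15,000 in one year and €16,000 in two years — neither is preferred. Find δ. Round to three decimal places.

δ ≈ 0.930

Equating present values: 27788.40 = 15000δ + 16000δ².
Rearranged: 16000δ² + 15000δ − 27788.40 = 0.
By the quadratic formula (taking the positive root), δ = (−15000 + √2003457600.00) / 32000 ≈ 0.930.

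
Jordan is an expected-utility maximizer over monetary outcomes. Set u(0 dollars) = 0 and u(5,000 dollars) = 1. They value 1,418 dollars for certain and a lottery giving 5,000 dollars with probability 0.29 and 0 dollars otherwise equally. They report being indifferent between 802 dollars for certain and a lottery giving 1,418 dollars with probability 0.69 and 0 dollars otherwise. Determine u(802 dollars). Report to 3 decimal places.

0.200

First, u(1,418 dollars) = 0.29·u(5,000 dollars) + 0.71·u(0 dollars) = 0.29.
The second indifference gives u(802 dollars) = 0.69·u(1,418 dollars) + 0.31·u(0 dollars) = 0.69·0.29 + 0.31·0.00 = 0.2001.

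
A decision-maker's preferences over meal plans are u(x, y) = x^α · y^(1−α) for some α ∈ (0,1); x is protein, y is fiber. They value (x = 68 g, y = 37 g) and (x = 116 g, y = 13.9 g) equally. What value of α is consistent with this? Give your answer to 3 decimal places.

α ≈ 0.647

Set the two utilities equal: 68^α·37^(1−α) = 116^α·13.9^(1−α).
Taking logs: α·ln 68 + (1−α)·ln 37 = α·ln 116 + (1−α)·ln 13.9, i.e. α·-0.534082 = (1−α)·-0.979029.
So α/(1−α) = (-0.979029)/(-0.534082) = 1.833106, and α = 1.833106/2.833106 ≈ 0.647.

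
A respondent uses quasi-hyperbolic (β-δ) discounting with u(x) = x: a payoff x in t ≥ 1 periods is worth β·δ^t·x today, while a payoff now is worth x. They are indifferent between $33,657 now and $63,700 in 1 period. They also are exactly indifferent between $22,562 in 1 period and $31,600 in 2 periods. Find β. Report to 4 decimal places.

From the later pair, β·δ^1·22562 = β·δ^2·31600; dividing through, δ = 22562/31600 = 0.71399.
Substituting δ into 33657 = β·δ·63700: β = 33657/(45480.994) ≈ 0.7400.

β ≈ 0.7400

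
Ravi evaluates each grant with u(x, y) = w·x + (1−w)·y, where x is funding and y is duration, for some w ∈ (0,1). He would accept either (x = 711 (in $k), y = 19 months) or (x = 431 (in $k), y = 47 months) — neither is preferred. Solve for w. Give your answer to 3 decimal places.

w = 0.091

Equating utilities: w·711 + (1−w)·19 = w·431 + (1−w)·47.
Collecting terms: w·280 = (1−w)·28.
So w/(1−w) = 28/280 = 0.1000, giving w = 28/(280+28) = 0.091.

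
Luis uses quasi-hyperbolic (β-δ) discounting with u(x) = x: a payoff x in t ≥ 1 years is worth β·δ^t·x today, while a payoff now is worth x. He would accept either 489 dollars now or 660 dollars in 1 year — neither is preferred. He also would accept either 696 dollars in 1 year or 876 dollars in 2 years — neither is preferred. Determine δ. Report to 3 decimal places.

Both payoffs in the second observation are in the future, so β drops out: δ^1·696 = δ^2·876 ⇒ δ = 696/876 = 0.79452.

δ ≈ 0.795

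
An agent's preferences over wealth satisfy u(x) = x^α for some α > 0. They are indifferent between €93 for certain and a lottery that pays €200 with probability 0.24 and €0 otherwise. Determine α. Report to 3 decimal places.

Since u(0) = 0, the lottery's EU is 0.24·200^α.
Indifference: 93^α = 0.24·200^α, so (93/200)^α = 0.24.
Taking logs: α·ln(93/200) = ln(0.24), so α = -1.427116 / -0.765718 ≈ 1.864.

α ≈ 1.864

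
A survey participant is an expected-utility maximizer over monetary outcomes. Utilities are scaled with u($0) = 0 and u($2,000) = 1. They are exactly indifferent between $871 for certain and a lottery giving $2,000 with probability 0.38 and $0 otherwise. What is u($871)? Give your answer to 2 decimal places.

0.38

By the standard-gamble method, u($871) is just the indifference probability on the best outcome: 0.38.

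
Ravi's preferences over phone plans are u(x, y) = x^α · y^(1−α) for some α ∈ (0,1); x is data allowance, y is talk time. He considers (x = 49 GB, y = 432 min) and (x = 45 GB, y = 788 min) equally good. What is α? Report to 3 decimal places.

α ≈ 0.876

Set the two utilities equal: 49^α·432^(1−α) = 45^α·788^(1−α).
Rearrange to (49/45)^α = (788/432)^(1−α) and take logs: α·0.085158 = (1−α)·0.601073.
With A = 0.085158 and B = 0.601073: α·A = (1−α)·B, so α = B/(A+B) = 0.601073/0.686231 ≈ 0.876.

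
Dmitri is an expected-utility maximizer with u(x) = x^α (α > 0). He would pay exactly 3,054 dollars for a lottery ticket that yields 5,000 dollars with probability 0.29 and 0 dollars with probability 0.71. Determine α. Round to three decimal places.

EU(lottery) = 0.29·5000^α + 0.71·0 = 0.29·5000^α.
Equating: 3054^α = 0.29·5000^α, i.e. 0.6108^α = 0.29.
Taking logs: α·ln(3054/5000) = ln(0.29), so α = -1.237874 / -0.492986 ≈ 2.511.

α ≈ 2.511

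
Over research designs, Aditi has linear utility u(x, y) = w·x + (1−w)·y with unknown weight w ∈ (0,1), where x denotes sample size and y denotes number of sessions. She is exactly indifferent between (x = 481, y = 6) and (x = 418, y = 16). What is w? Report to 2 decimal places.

w = 0.14

Indifference: w·481 + (1−w)·6 = w·418 + (1−w)·16.
w·(481−418) = (1−w)·(16−6), i.e. w·63 = (1−w)·10.
The marginal rate of substitution is 10/63, so w = 10/(63+10) = 0.14.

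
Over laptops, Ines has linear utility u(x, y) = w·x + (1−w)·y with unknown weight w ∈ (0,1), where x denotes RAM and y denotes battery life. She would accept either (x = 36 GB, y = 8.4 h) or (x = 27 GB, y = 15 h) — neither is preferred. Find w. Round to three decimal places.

w = 0.423

Equating utilities: w·36 + (1−w)·8.4 = w·27 + (1−w)·15.
w·(36−27) = (1−w)·(15−8.4), i.e. w·9 = (1−w)·6.6.
So w/(1−w) = 6.6/9 = 0.7333, giving w = 6.6/(9+6.6) = 0.423.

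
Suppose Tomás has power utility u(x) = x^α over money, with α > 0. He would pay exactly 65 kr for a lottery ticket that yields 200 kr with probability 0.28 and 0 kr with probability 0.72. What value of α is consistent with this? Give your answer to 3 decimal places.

The lottery's expected utility is 0.28·u(200) + 0.72·u(0) = 0.28·200^α (since u(0) = 0 for α > 0).
Indifference: 65^α = 0.28·200^α, so (65/200)^α = 0.28.
α = ln(0.28) / ln(65/200) = -1.272966/-1.123930 ≈ 1.133.

α ≈ 1.133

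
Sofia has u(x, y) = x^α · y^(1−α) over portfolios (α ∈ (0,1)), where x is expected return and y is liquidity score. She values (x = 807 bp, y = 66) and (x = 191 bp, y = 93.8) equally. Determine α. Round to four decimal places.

α ≈ 0.1961

The Cobb–Douglas utilities coincide, so 807^α·66^(1−α) = 191^α·93.8^(1−α).
Taking logs: α·ln 807 + (1−α)·ln 66 = α·ln 191 + (1−α)·ln 93.8, i.e. α·1.4410502 = (1−α)·0.3515101.
So α/(1−α) = (0.3515101)/(1.4410502) = 0.2439263, and α = 0.2439263/1.2439263 ≈ 0.1961.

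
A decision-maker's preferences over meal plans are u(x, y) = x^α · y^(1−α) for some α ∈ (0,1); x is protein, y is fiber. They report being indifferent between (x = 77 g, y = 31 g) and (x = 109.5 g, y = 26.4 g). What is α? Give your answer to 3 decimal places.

α ≈ 0.313

The Cobb–Douglas utilities coincide, so 77^α·31^(1−α) = 109.5^α·26.4^(1−α).
Taking logs: α·ln 77 + (1−α)·ln 31 = α·ln 109.5 + (1−α)·ln 26.4, i.e. α·-0.352119 = (1−α)·-0.160623.
With A = -0.352119 and B = -0.160623: α·A = (1−α)·B, so α = B/(A+B) = -0.160623/-0.512742 ≈ 0.313.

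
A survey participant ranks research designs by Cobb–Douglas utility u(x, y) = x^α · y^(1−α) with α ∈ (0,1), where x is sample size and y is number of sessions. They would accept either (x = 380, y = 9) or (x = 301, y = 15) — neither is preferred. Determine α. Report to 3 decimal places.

Set the two utilities equal: 380^α·9^(1−α) = 301^α·15^(1−α).
Taking logs: α·ln 380 + (1−α)·ln 9 = α·ln 301 + (1−α)·ln 15, i.e. α·0.233061 = (1−α)·0.510826.
So α/(1−α) = (0.510826)/(0.233061) = 2.191812, and α = 2.191812/3.191812 ≈ 0.687.

α ≈ 0.687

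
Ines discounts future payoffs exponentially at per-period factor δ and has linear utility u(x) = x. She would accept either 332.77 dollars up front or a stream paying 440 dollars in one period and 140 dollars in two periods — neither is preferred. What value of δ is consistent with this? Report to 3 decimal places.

Present value of the stream is 440·δ + 140·δ². Indifference gives 440δ + 140δ² = 332.77.
Rearranged: 140δ² + 440δ − 332.77 = 0.
δ = (−440 + √(440² + 4·140·332.77)) / (2·140) = (−440 + √379951.20) / 280 ≈ 0.630.

δ ≈ 0.630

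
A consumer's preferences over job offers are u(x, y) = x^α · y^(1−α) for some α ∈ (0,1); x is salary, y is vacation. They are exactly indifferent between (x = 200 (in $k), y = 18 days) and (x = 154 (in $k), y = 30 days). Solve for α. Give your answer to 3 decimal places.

The Cobb–Douglas utilities coincide, so 200^α·18^(1−α) = 154^α·30^(1−α).
Rearrange to (200/154)^α = (30/18)^(1−α) and take logs: α·0.261365 = (1−α)·0.510826.
With A = 0.261365 and B = 0.510826: α·A = (1−α)·B, so α = B/(A+B) = 0.510826/0.772191 ≈ 0.662.

α ≈ 0.662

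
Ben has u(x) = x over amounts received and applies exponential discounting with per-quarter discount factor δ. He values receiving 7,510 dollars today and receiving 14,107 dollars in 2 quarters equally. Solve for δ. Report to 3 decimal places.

The payoff in 2 quarters is discounted by δ^2, so u(7510) = δ^2·u(14107) and δ^2 = u(7510)/u(14107).
With u(x) = x: δ^2 = 7510/14107 = 0.53236.
Hence δ = (0.53236)^(1/2) = 0.72963.

δ ≈ 0.730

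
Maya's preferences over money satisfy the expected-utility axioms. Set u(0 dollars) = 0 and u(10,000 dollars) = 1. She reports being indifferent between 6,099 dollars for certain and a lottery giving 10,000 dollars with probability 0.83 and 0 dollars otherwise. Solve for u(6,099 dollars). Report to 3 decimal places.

The indifference gives u(6,099 dollars) = 0.83·u(10,000 dollars) + 0.17·u(0 dollars) = 0.83·1 + 0.17·0 = 0.83.

0.830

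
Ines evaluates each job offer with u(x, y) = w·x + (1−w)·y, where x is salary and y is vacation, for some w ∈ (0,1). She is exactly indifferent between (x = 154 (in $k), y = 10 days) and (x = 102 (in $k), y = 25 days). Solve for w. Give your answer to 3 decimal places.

w = 0.224

Indifference: w·154 + (1−w)·10 = w·102 + (1−w)·25.
Rearranging, 52·w − 15·(1−w) = 0.
So w/(1−w) = 15/52 = 0.2885, giving w = 15/(52+15) = 0.224.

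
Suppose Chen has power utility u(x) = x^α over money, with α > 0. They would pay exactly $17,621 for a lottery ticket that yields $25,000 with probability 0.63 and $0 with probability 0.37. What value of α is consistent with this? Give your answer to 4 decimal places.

EU(lottery) = 0.63·25000^α + 0.37·0 = 0.63·25000^α.
Indifference: 17621^α = 0.63·25000^α, so (17621/25000)^α = 0.63.
α = ln(0.63) / ln(17621/25000) = -0.4620355/-0.3497845 ≈ 1.3209.

α ≈ 1.3209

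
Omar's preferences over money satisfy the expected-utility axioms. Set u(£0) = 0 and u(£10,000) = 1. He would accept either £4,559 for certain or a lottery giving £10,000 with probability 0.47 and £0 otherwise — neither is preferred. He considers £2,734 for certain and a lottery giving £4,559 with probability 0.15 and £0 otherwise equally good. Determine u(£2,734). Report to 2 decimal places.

The first gamble pins u(£4,559): it must equal 0.47·1 + 0.53·0 = 0.47.
Then u(£2,734) = 0.15·u(£4,559) + 0.85·u(£0) = 0.15·0.47 + 0.85·0.00 = 0.0705.

0.07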